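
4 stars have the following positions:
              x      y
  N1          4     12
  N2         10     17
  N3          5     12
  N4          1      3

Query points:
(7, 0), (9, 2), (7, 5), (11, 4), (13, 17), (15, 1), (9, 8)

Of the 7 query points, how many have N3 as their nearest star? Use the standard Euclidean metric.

2

(7, 0) — d² to each: N1:153, N2:298, N3:148, N4:45 → nearest is N4
(9, 2) — d² to each: N1:125, N2:226, N3:116, N4:65 → nearest is N4
(7, 5) — d² to each: N1:58, N2:153, N3:53, N4:40 → nearest is N4
(11, 4) — d² to each: N1:113, N2:170, N3:100, N4:101 → nearest is N3
(13, 17) — d² to each: N1:106, N2:9, N3:89, N4:340 → nearest is N2
(15, 1) — d² to each: N1:242, N2:281, N3:221, N4:200 → nearest is N4
(9, 8) — d² to each: N1:41, N2:82, N3:32, N4:89 → nearest is N3
2 of the 7 points have N3 as nearest.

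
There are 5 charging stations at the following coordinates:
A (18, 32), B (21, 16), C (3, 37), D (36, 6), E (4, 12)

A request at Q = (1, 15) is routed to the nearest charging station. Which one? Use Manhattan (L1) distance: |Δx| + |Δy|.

E

d(Q,A) = 17 + 17 = 34
d(Q,B) = 20 + 1 = 21
d(Q,C) = 2 + 22 = 24
d(Q,D) = 35 + 9 = 44
d(Q,E) = 3 + 3 = 6
Minimum is at E.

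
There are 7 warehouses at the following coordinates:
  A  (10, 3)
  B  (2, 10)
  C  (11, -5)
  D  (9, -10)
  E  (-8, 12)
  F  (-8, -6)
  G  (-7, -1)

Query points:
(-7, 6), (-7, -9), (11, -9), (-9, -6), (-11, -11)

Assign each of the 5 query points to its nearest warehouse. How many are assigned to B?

0

(-7, 6) — d² to each: A:298, B:97, C:445, D:512, E:37, F:145, G:49 → nearest is E
(-7, -9) — d² to each: A:433, B:442, C:340, D:257, E:442, F:10, G:64 → nearest is F
(11, -9) — d² to each: A:145, B:442, C:16, D:5, E:802, F:370, G:388 → nearest is D
(-9, -6) — d² to each: A:442, B:377, C:401, D:340, E:325, F:1, G:29 → nearest is F
(-11, -11) — d² to each: A:637, B:610, C:520, D:401, E:538, F:34, G:116 → nearest is F
0 of the 5 points have B as nearest.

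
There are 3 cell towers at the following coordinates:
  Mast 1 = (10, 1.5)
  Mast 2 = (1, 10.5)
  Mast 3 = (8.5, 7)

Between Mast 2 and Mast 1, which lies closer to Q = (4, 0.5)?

Compare squared distances:
d²(Q, Mast 2) = (4−1)² + (0.5−10.5)² = 9 + 100 = 109
d²(Q, Mast 1) = (4−10)² + (0.5−1.5)² = 36 + 1 = 37
109 > 37, so Mast 1 is closer.

Mast 1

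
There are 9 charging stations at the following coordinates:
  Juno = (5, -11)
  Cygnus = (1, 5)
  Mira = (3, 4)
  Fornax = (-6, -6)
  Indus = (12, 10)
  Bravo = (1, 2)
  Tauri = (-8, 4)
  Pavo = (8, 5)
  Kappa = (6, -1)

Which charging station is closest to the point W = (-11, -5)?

Since √ is increasing, it suffices to compare squared distances:
d²(W, Juno) = (-11−5)² + (-5−(-11))² = 256 + 36 = 292
d²(W, Cygnus) = (-11−1)² + (-5−5)² = 144 + 100 = 244
d²(W, Mira) = (-11−3)² + (-5−4)² = 196 + 81 = 277
d²(W, Fornax) = (-11−(-6))² + (-5−(-6))² = 25 + 1 = 26
d²(W, Indus) = (-11−12)² + (-5−10)² = 529 + 225 = 754
d²(W, Bravo) = (-11−1)² + (-5−2)² = 144 + 49 = 193
d²(W, Tauri) = (-11−(-8))² + (-5−4)² = 9 + 81 = 90
d²(W, Pavo) = (-11−8)² + (-5−5)² = 361 + 100 = 461
d²(W, Kappa) = (-11−6)² + (-5−(-1))² = 289 + 16 = 305
Fornax is nearest.

Fornax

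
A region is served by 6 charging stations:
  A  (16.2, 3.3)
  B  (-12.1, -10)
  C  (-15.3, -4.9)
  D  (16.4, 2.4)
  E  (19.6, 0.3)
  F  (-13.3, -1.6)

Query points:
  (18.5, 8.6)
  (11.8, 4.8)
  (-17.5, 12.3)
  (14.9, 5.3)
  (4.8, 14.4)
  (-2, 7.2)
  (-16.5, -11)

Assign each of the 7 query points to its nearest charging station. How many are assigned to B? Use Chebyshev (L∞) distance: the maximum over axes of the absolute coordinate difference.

(18.5, 8.6) — d to each: A:5.3, B:30.6, C:33.8, D:6.2, E:8.3, F:31.8 → nearest is A
(11.8, 4.8) — d to each: A:4.4, B:23.9, C:27.1, D:4.6, E:7.8, F:25.1 → nearest is A
(-17.5, 12.3) — d to each: A:33.7, B:22.3, C:17.2, D:33.9, E:37.1, F:13.9 → nearest is F
(14.9, 5.3) — d to each: A:2, B:27, C:30.2, D:2.9, E:5, F:28.2 → nearest is A
(4.8, 14.4) — d to each: A:11.4, B:24.4, C:20.1, D:12, E:14.8, F:18.1 → nearest is A
(-2, 7.2) — d to each: A:18.2, B:17.2, C:13.3, D:18.4, E:21.6, F:11.3 → nearest is F
(-16.5, -11) — d to each: A:32.7, B:4.4, C:6.1, D:32.9, E:36.1, F:9.4 → nearest is B
1 of the 7 points has B as nearest.

1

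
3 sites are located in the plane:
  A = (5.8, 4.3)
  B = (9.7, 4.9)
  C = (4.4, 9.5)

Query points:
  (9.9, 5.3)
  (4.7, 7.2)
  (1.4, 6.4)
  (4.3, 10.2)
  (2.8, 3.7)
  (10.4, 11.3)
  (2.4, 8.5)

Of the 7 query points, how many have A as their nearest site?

1

(9.9, 5.3) — d² to each: A:17.81, B:0.2, C:47.89 → nearest is B
(4.7, 7.2) — d² to each: A:9.62, B:30.29, C:5.38 → nearest is C
(1.4, 6.4) — d² to each: A:23.77, B:71.14, C:18.61 → nearest is C
(4.3, 10.2) — d² to each: A:37.06, B:57.25, C:0.5 → nearest is C
(2.8, 3.7) — d² to each: A:9.36, B:49.05, C:36.2 → nearest is A
(10.4, 11.3) — d² to each: A:70.16, B:41.45, C:39.24 → nearest is C
(2.4, 8.5) — d² to each: A:29.2, B:66.25, C:5 → nearest is C
1 of the 7 points has A as nearest.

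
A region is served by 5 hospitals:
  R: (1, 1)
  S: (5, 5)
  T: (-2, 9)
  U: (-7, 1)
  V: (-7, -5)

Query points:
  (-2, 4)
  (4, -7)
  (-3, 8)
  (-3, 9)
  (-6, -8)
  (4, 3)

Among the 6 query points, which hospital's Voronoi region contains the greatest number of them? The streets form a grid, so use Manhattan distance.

(-2, 4) — d to each: R:6, S:8, T:5, U:8, V:14 → nearest is T
(4, -7) — d to each: R:11, S:13, T:22, U:19, V:13 → nearest is R
(-3, 8) — d to each: R:11, S:11, T:2, U:11, V:17 → nearest is T
(-3, 9) — d to each: R:12, S:12, T:1, U:12, V:18 → nearest is T
(-6, -8) — d to each: R:16, S:24, T:21, U:10, V:4 → nearest is V
(4, 3) — d to each: R:5, S:3, T:12, U:13, V:19 → nearest is S
Tally — R:1, S:1, T:3, V:1. T captures the most (3).

T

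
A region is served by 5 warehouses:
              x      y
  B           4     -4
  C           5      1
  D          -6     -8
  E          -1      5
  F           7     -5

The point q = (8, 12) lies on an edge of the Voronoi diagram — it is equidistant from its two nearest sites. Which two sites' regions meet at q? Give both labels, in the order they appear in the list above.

Squared distances from q to each site:
|qB|² = (8−4)² + (12−(-4))² = 16 + 256 = 272
|qC|² = (8−5)² + (12−1)² = 9 + 121 = 130
|qD|² = (8−(-6))² + (12−(-8))² = 196 + 400 = 596
|qE|² = (8−(-1))² + (12−5)² = 81 + 49 = 130
|qF|² = (8−7)² + (12−(-5))² = 1 + 289 = 290
q is equidistant from C and E (both at squared distance 130), and every other site is strictly farther — so q lies on the C–E Voronoi edge.

C and E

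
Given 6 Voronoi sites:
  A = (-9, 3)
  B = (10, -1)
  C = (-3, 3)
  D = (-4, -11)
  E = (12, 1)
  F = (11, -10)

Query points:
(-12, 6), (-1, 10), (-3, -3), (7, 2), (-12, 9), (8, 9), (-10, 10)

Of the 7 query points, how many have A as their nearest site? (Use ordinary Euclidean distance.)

(-12, 6) — d² to each: A:18, B:533, C:90, D:353, E:601, F:785 → nearest is A
(-1, 10) — d² to each: A:113, B:242, C:53, D:450, E:250, F:544 → nearest is C
(-3, -3) — d² to each: A:72, B:173, C:36, D:65, E:241, F:245 → nearest is C
(7, 2) — d² to each: A:257, B:18, C:101, D:290, E:26, F:160 → nearest is B
(-12, 9) — d² to each: A:45, B:584, C:117, D:464, E:640, F:890 → nearest is A
(8, 9) — d² to each: A:325, B:104, C:157, D:544, E:80, F:370 → nearest is E
(-10, 10) — d² to each: A:50, B:521, C:98, D:477, E:565, F:841 → nearest is A
3 of the 7 points have A as nearest.

3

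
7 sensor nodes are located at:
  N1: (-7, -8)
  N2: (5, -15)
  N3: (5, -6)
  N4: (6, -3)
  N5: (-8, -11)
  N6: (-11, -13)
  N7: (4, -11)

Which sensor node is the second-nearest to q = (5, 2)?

Compare squared distances (the ordering matches that of the actual distances):
|qN1|² = (5−(-7))² + (2−(-8))² = 144 + 100 = 244
|qN2|² = (5−5)² + (2−(-15))² = 0 + 289 = 289
|qN3|² = (5−5)² + (2−(-6))² = 0 + 64 = 64
|qN4|² = (5−6)² + (2−(-3))² = 1 + 25 = 26
|qN5|² = (5−(-8))² + (2−(-11))² = 169 + 169 = 338
|qN6|² = (5−(-11))² + (2−(-13))² = 256 + 225 = 481
|qN7|² = (5−4)² + (2−(-11))² = 1 + 169 = 170
Sorted ascending: N4, N3, N7, … — the second-nearest is N3.

N3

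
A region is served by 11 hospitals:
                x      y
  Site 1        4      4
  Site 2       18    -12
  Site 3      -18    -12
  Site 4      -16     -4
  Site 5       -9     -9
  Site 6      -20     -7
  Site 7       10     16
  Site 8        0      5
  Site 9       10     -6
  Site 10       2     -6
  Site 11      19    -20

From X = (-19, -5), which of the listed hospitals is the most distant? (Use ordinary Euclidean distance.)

Compare squared distances (the ordering matches that of the actual distances):
d²(X, Site 1) = (-19−4)² + (-5−4)² = 529 + 81 = 610
d²(X, Site 2) = (-19−18)² + (-5−(-12))² = 1369 + 49 = 1418
d²(X, Site 3) = (-19−(-18))² + (-5−(-12))² = 1 + 49 = 50
d²(X, Site 4) = (-19−(-16))² + (-5−(-4))² = 9 + 1 = 10
d²(X, Site 5) = (-19−(-9))² + (-5−(-9))² = 100 + 16 = 116
d²(X, Site 6) = (-19−(-20))² + (-5−(-7))² = 1 + 4 = 5
d²(X, Site 7) = (-19−10)² + (-5−16)² = 841 + 441 = 1282
d²(X, Site 8) = (-19−0)² + (-5−5)² = 361 + 100 = 461
d²(X, Site 9) = (-19−10)² + (-5−(-6))² = 841 + 1 = 842
d²(X, Site 10) = (-19−2)² + (-5−(-6))² = 441 + 1 = 442
d²(X, Site 11) = (-19−19)² + (-5−(-20))² = 1444 + 225 = 1669
The largest is to Site 11.

Site 11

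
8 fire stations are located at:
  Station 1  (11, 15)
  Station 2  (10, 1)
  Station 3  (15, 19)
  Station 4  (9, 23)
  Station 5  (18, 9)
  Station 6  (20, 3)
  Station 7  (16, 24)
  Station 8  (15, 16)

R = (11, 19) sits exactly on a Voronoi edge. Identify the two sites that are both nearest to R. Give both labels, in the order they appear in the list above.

Squared distances from R to each site:
d²(R, Station 1) = (11−11)² + (19−15)² = 0 + 16 = 16
d²(R, Station 2) = (11−10)² + (19−1)² = 1 + 324 = 325
d²(R, Station 3) = (11−15)² + (19−19)² = 16 + 0 = 16
d²(R, Station 4) = (11−9)² + (19−23)² = 4 + 16 = 20
d²(R, Station 5) = (11−18)² + (19−9)² = 49 + 100 = 149
d²(R, Station 6) = (11−20)² + (19−3)² = 81 + 256 = 337
d²(R, Station 7) = (11−16)² + (19−24)² = 25 + 25 = 50
d²(R, Station 8) = (11−15)² + (19−16)² = 16 + 9 = 25
R is equidistant from Station 1 and Station 3 (both at squared distance 16), and every other site is strictly farther — so R lies on the Station 1–Station 3 Voronoi edge.

Station 1 and Station 3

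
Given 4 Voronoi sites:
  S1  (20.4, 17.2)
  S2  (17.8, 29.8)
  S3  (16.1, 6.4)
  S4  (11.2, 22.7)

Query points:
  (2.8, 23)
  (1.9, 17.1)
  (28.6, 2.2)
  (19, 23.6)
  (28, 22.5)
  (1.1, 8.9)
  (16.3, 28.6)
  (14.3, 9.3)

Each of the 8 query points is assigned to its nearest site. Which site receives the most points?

(2.8, 23) — d² to each: S1:343.4, S2:271.24, S3:452.45, S4:70.65 → nearest is S4
(1.9, 17.1) — d² to each: S1:342.26, S2:414.1, S3:316.13, S4:117.85 → nearest is S4
(28.6, 2.2) — d² to each: S1:292.24, S2:878.4, S3:173.89, S4:723.01 → nearest is S3
(19, 23.6) — d² to each: S1:42.92, S2:39.88, S3:304.25, S4:61.65 → nearest is S2
(28, 22.5) — d² to each: S1:85.85, S2:157.33, S3:400.82, S4:282.28 → nearest is S1
(1.1, 8.9) — d² to each: S1:441.38, S2:715.7, S3:231.25, S4:292.45 → nearest is S3
(16.3, 28.6) — d² to each: S1:146.77, S2:3.69, S3:492.88, S4:60.82 → nearest is S2
(14.3, 9.3) — d² to each: S1:99.62, S2:432.5, S3:11.65, S4:189.17 → nearest is S3
Tally — S1:1, S2:2, S3:3, S4:2. S3 captures the most (3).

S3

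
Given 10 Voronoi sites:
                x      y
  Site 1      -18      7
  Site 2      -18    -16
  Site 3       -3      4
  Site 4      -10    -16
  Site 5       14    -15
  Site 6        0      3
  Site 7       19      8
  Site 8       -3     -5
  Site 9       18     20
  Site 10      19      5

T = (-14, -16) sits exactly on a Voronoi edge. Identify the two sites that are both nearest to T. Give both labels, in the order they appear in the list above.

Squared distances from T to each site:
d²(T, Site 1) = (-14−(-18))² + (-16−7)² = 16 + 529 = 545
d²(T, Site 2) = (-14−(-18))² + (-16−(-16))² = 16 + 0 = 16
d²(T, Site 3) = (-14−(-3))² + (-16−4)² = 121 + 400 = 521
d²(T, Site 4) = (-14−(-10))² + (-16−(-16))² = 16 + 0 = 16
d²(T, Site 5) = (-14−14)² + (-16−(-15))² = 784 + 1 = 785
d²(T, Site 6) = (-14−0)² + (-16−3)² = 196 + 361 = 557
d²(T, Site 7) = (-14−19)² + (-16−8)² = 1089 + 576 = 1665
d²(T, Site 8) = (-14−(-3))² + (-16−(-5))² = 121 + 121 = 242
d²(T, Site 9) = (-14−18)² + (-16−20)² = 1024 + 1296 = 2320
d²(T, Site 10) = (-14−19)² + (-16−5)² = 1089 + 441 = 1530
T is equidistant from Site 2 and Site 4 (both at squared distance 16), and every other site is strictly farther — so T lies on the Site 2–Site 4 Voronoi edge.

Site 2 and Site 4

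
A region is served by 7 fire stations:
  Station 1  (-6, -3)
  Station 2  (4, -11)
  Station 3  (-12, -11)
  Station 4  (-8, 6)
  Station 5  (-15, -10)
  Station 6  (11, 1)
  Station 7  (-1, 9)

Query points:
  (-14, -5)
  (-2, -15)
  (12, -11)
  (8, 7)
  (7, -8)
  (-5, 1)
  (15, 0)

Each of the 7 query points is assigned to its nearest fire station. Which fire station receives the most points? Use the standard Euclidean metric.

(-14, -5) — d² to each: Station 1:68, Station 2:360, Station 3:40, Station 4:157, Station 5:26, Station 6:661, Station 7:365 → nearest is Station 5
(-2, -15) — d² to each: Station 1:160, Station 2:52, Station 3:116, Station 4:477, Station 5:194, Station 6:425, Station 7:577 → nearest is Station 2
(12, -11) — d² to each: Station 1:388, Station 2:64, Station 3:576, Station 4:689, Station 5:730, Station 6:145, Station 7:569 → nearest is Station 2
(8, 7) — d² to each: Station 1:296, Station 2:340, Station 3:724, Station 4:257, Station 5:818, Station 6:45, Station 7:85 → nearest is Station 6
(7, -8) — d² to each: Station 1:194, Station 2:18, Station 3:370, Station 4:421, Station 5:488, Station 6:97, Station 7:353 → nearest is Station 2
(-5, 1) — d² to each: Station 1:17, Station 2:225, Station 3:193, Station 4:34, Station 5:221, Station 6:256, Station 7:80 → nearest is Station 1
(15, 0) — d² to each: Station 1:450, Station 2:242, Station 3:850, Station 4:565, Station 5:1000, Station 6:17, Station 7:337 → nearest is Station 6
Tally — Station 1:1, Station 2:3, Station 5:1, Station 6:2. Station 2 captures the most (3).

Station 2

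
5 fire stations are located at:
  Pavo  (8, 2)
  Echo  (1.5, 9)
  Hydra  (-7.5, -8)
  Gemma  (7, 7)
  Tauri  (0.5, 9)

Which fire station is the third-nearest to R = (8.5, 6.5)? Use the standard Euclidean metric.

Since √ is increasing, it suffices to compare squared distances:
d²(R, Pavo) = (8.5−8)² + (6.5−2)² = 0.25 + 20.25 = 20.5
d²(R, Echo) = (8.5−1.5)² + (6.5−9)² = 49 + 6.25 = 55.25
d²(R, Hydra) = (8.5−(-7.5))² + (6.5−(-8))² = 256 + 210.25 = 466.25
d²(R, Gemma) = (8.5−7)² + (6.5−7)² = 2.25 + 0.25 = 2.5
d²(R, Tauri) = (8.5−0.5)² + (6.5−9)² = 64 + 6.25 = 70.25
Sorted ascending: Gemma, Pavo, Echo, Tauri, … — the third-nearest is Echo.

Echo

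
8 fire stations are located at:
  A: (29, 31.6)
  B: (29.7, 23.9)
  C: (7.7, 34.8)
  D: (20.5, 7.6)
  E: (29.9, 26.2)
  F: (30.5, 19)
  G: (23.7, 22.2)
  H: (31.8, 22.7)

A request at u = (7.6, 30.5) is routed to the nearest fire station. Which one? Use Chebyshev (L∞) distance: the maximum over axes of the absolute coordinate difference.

d(u,A) = max(21.4, 1.1) = 21.4
d(u,B) = max(22.1, 6.6) = 22.1
d(u,C) = max(0.1, 4.3) = 4.3
d(u,D) = max(12.9, 22.9) = 22.9
d(u,E) = max(22.3, 4.3) = 22.3
d(u,F) = max(22.9, 11.5) = 22.9
d(u,G) = max(16.1, 8.3) = 16.1
d(u,H) = max(24.2, 7.8) = 24.2
Minimum is at C.

C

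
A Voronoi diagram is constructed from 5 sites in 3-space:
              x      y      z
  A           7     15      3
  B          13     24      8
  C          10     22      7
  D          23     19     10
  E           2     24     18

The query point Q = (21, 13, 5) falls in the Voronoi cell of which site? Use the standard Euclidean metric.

D

Compare squared distances (the ordering matches that of the actual distances):
|QA|² = (21−7)² + (13−15)² + (5−3)² = 196 + 4 + 4 = 204
|QB|² = (21−13)² + (13−24)² + (5−8)² = 64 + 121 + 9 = 194
|QC|² = (21−10)² + (13−22)² + (5−7)² = 121 + 81 + 4 = 206
|QD|² = (21−23)² + (13−19)² + (5−10)² = 4 + 36 + 25 = 65
|QE|² = (21−2)² + (13−24)² + (5−18)² = 361 + 121 + 169 = 651
The smallest is to D, so Q lies in the Voronoi region of D.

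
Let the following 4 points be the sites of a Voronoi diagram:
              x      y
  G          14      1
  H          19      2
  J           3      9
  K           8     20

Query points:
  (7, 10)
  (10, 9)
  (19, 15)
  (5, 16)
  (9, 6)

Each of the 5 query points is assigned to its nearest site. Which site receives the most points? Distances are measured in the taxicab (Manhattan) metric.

J

(7, 10) — d to each: G:16, H:20, J:5, K:11 → nearest is J
(10, 9) — d to each: G:12, H:16, J:7, K:13 → nearest is J
(19, 15) — d to each: G:19, H:13, J:22, K:16 → nearest is H
(5, 16) — d to each: G:24, H:28, J:9, K:7 → nearest is K
(9, 6) — d to each: G:10, H:14, J:9, K:15 → nearest is J
Tally — H:1, J:3, K:1. J captures the most (3).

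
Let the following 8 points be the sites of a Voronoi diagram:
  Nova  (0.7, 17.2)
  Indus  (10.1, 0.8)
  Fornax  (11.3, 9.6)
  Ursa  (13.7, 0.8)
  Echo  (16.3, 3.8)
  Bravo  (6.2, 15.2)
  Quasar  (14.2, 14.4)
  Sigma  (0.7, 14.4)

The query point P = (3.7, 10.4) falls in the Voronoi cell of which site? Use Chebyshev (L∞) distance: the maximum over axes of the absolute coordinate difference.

Sigma

d(P, Nova) = max(3, 6.8) = 6.8
d(P, Indus) = max(6.4, 9.6) = 9.6
d(P, Fornax) = max(7.6, 0.8) = 7.6
d(P, Ursa) = max(10, 9.6) = 10
d(P, Echo) = max(12.6, 6.6) = 12.6
d(P, Bravo) = max(2.5, 4.8) = 4.8
d(P, Quasar) = max(10.5, 4) = 10.5
d(P, Sigma) = max(3, 4) = 4
Sigma is nearest.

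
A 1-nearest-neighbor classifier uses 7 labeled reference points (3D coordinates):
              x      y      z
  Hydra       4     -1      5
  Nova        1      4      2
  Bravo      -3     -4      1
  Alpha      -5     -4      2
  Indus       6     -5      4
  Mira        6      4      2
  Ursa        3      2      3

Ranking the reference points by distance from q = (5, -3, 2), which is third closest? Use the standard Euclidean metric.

Ursa

Squared Euclidean distances:
d²(q, Hydra) = (5−4)² + (-3−(-1))² + (2−5)² = 1 + 4 + 9 = 14
d²(q, Nova) = (5−1)² + (-3−4)² + (2−2)² = 16 + 49 + 0 = 65
d²(q, Bravo) = (5−(-3))² + (-3−(-4))² + (2−1)² = 64 + 1 + 1 = 66
d²(q, Alpha) = (5−(-5))² + (-3−(-4))² + (2−2)² = 100 + 1 + 0 = 101
d²(q, Indus) = (5−6)² + (-3−(-5))² + (2−4)² = 1 + 4 + 4 = 9
d²(q, Mira) = (5−6)² + (-3−4)² + (2−2)² = 1 + 49 + 0 = 50
d²(q, Ursa) = (5−3)² + (-3−2)² + (2−3)² = 4 + 25 + 1 = 30
Sorted ascending: Indus, Hydra, Ursa, Mira, … — the third-nearest is Ursa.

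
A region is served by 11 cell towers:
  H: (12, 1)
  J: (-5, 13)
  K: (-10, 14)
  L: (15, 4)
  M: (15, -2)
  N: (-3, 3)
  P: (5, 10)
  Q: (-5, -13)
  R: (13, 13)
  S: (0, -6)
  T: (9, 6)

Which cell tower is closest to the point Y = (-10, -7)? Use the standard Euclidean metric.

Squared Euclidean distances:
|YH|² = 484 + 64 = 548
|YJ|² = 25 + 400 = 425
|YK|² = 0 + 441 = 441
|YL|² = 625 + 121 = 746
|YM|² = 625 + 25 = 650
|YN|² = 49 + 100 = 149
|YP|² = 225 + 289 = 514
|YQ|² = 25 + 36 = 61
|YR|² = 529 + 400 = 929
|YS|² = 100 + 1 = 101
|YT|² = 361 + 169 = 530
Q is nearest.

Q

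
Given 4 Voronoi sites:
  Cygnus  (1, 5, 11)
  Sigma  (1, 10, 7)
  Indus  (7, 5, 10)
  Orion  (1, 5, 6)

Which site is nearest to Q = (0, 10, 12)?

Sigma

Squared Euclidean distances:
d²(Q, Cygnus) = (0−1)² + (10−5)² + (12−11)² = 1 + 25 + 1 = 27
d²(Q, Sigma) = (0−1)² + (10−10)² + (12−7)² = 1 + 0 + 25 = 26
d²(Q, Indus) = (0−7)² + (10−5)² + (12−10)² = 49 + 25 + 4 = 78
d²(Q, Orion) = (0−1)² + (10−5)² + (12−6)² = 1 + 25 + 36 = 62
The smallest is to Sigma, so Q lies in the Voronoi region of Sigma.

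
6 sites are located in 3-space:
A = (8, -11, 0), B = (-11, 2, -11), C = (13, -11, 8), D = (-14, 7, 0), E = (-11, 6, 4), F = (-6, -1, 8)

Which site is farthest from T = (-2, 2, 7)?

B

Compare squared distances (the ordering matches that of the actual distances):
|TA|² = (-2−8)² + (2−(-11))² + (7−0)² = 100 + 169 + 49 = 318
|TB|² = (-2−(-11))² + (2−2)² + (7−(-11))² = 81 + 0 + 324 = 405
|TC|² = (-2−13)² + (2−(-11))² + (7−8)² = 225 + 169 + 1 = 395
|TD|² = (-2−(-14))² + (2−7)² + (7−0)² = 144 + 25 + 49 = 218
|TE|² = (-2−(-11))² + (2−6)² + (7−4)² = 81 + 16 + 9 = 106
|TF|² = (-2−(-6))² + (2−(-1))² + (7−8)² = 16 + 9 + 1 = 26
The largest is to B.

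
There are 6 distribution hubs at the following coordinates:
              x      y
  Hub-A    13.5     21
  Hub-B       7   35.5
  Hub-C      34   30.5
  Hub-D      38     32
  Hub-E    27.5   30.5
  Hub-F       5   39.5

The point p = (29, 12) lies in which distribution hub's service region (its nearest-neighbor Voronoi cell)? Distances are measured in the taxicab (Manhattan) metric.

Hub-E

d(p, Hub-A) = |29−13.5| + |12−21| = 15.5 + 9 = 24.5
d(p, Hub-B) = |29−7| + |12−35.5| = 22 + 23.5 = 45.5
d(p, Hub-C) = |29−34| + |12−30.5| = 5 + 18.5 = 23.5
d(p, Hub-D) = |29−38| + |12−32| = 9 + 20 = 29
d(p, Hub-E) = |29−27.5| + |12−30.5| = 1.5 + 18.5 = 20
d(p, Hub-F) = |29−5| + |12−39.5| = 24 + 27.5 = 51.5
The smallest is to Hub-E, so p lies in the Voronoi region of Hub-E.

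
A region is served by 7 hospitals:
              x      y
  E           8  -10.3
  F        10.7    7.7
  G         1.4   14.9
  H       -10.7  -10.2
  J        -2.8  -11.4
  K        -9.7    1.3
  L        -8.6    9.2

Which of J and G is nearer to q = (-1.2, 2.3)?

Compare squared distances:
|qJ|² = (-1.2−(-2.8))² + (2.3−(-11.4))² = 2.56 + 187.69 = 190.25
|qG|² = (-1.2−1.4)² + (2.3−14.9)² = 6.76 + 158.76 = 165.52
190.25 > 165.52, so G is closer.

G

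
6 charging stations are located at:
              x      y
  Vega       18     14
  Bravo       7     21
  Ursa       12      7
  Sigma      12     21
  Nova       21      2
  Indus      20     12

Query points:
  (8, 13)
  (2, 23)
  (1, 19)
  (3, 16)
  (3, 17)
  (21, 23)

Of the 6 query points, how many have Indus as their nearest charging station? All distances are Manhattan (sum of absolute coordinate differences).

(8, 13) — d to each: Vega:11, Bravo:9, Ursa:10, Sigma:12, Nova:24, Indus:13 → nearest is Bravo
(2, 23) — d to each: Vega:25, Bravo:7, Ursa:26, Sigma:12, Nova:40, Indus:29 → nearest is Bravo
(1, 19) — d to each: Vega:22, Bravo:8, Ursa:23, Sigma:13, Nova:37, Indus:26 → nearest is Bravo
(3, 16) — d to each: Vega:17, Bravo:9, Ursa:18, Sigma:14, Nova:32, Indus:21 → nearest is Bravo
(3, 17) — d to each: Vega:18, Bravo:8, Ursa:19, Sigma:13, Nova:33, Indus:22 → nearest is Bravo
(21, 23) — d to each: Vega:12, Bravo:16, Ursa:25, Sigma:11, Nova:21, Indus:12 → nearest is Sigma
0 of the 6 points have Indus as nearest.

0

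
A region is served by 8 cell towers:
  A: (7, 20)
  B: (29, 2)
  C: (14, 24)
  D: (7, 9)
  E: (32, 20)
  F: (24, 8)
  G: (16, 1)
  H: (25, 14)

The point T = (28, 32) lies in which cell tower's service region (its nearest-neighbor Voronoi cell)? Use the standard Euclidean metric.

Compare squared distances (the ordering matches that of the actual distances):
|TA|² = (28−7)² + (32−20)² = 441 + 144 = 585
|TB|² = (28−29)² + (32−2)² = 1 + 900 = 901
|TC|² = (28−14)² + (32−24)² = 196 + 64 = 260
|TD|² = (28−7)² + (32−9)² = 441 + 529 = 970
|TE|² = (28−32)² + (32−20)² = 16 + 144 = 160
|TF|² = (28−24)² + (32−8)² = 16 + 576 = 592
|TG|² = (28−16)² + (32−1)² = 144 + 961 = 1105
|TH|² = (28−25)² + (32−14)² = 9 + 324 = 333
The smallest is to E, so T lies in the Voronoi region of E.

E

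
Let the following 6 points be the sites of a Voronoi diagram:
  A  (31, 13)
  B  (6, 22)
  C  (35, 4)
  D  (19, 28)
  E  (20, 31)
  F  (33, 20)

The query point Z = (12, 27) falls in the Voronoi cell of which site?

D

Compare squared distances (the ordering matches that of the actual distances):
|ZA|² = (12−31)² + (27−13)² = 361 + 196 = 557
|ZB|² = (12−6)² + (27−22)² = 36 + 25 = 61
|ZC|² = (12−35)² + (27−4)² = 529 + 529 = 1058
|ZD|² = (12−19)² + (27−28)² = 49 + 1 = 50
|ZE|² = (12−20)² + (27−31)² = 64 + 16 = 80
|ZF|² = (12−33)² + (27−20)² = 441 + 49 = 490
D is nearest.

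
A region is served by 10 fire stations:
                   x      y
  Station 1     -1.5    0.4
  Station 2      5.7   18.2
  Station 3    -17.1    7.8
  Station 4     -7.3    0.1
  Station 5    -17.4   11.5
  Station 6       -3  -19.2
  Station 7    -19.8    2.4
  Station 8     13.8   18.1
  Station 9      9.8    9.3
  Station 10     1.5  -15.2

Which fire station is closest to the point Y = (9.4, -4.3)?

Squared Euclidean distances:
d²(Y, Station 1) = (9.4−(-1.5))² + (-4.3−0.4)² = 118.81 + 22.09 = 140.9
d²(Y, Station 2) = (9.4−5.7)² + (-4.3−18.2)² = 13.69 + 506.25 = 519.94
d²(Y, Station 3) = (9.4−(-17.1))² + (-4.3−7.8)² = 702.25 + 146.41 = 848.66
d²(Y, Station 4) = (9.4−(-7.3))² + (-4.3−0.1)² = 278.89 + 19.36 = 298.25
d²(Y, Station 5) = (9.4−(-17.4))² + (-4.3−11.5)² = 718.24 + 249.64 = 967.88
d²(Y, Station 6) = (9.4−(-3))² + (-4.3−(-19.2))² = 153.76 + 222.01 = 375.77
d²(Y, Station 7) = (9.4−(-19.8))² + (-4.3−2.4)² = 852.64 + 44.89 = 897.53
d²(Y, Station 8) = (9.4−13.8)² + (-4.3−18.1)² = 19.36 + 501.76 = 521.12
d²(Y, Station 9) = (9.4−9.8)² + (-4.3−9.3)² = 0.16 + 184.96 = 185.12
d²(Y, Station 10) = (9.4−1.5)² + (-4.3−(-15.2))² = 62.41 + 118.81 = 181.22
The smallest is to Station 1, so Y lies in the Voronoi region of Station 1.

Station 1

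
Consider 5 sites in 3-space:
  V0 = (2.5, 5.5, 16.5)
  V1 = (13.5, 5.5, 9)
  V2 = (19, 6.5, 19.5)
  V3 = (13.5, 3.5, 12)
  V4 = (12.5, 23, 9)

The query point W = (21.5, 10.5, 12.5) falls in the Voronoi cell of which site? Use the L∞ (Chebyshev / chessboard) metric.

V2

d(W,V0) = max(19, 5, 4) = 19
d(W,V1) = max(8, 5, 3.5) = 8
d(W,V2) = max(2.5, 4, 7) = 7
d(W,V3) = max(8, 7, 0.5) = 8
d(W,V4) = max(9, 12.5, 3.5) = 12.5
Minimum is at V2.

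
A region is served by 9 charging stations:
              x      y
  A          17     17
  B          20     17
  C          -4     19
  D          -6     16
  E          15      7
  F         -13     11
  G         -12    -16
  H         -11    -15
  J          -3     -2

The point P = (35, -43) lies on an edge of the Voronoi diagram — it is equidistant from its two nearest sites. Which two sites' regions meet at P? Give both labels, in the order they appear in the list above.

Squared distances from P to each site:
|PA|² = 324 + 3600 = 3924
|PB|² = 225 + 3600 = 3825
|PC|² = 1521 + 3844 = 5365
|PD|² = 1681 + 3481 = 5162
|PE|² = 400 + 2500 = 2900
|PF|² = 2304 + 2916 = 5220
|PG|² = 2209 + 729 = 2938
|PH|² = 2116 + 784 = 2900
|PJ|² = 1444 + 1681 = 3125
P is equidistant from E and H (both at squared distance 2900), and every other site is strictly farther — so P lies on the E–H Voronoi edge.

E and H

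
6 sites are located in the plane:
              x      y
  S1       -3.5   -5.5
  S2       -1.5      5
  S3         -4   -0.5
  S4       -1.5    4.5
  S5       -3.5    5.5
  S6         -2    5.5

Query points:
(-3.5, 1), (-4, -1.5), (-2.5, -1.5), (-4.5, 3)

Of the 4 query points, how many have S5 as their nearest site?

(-3.5, 1) — d² to each: S1:42.25, S2:20, S3:2.5, S4:16.25, S5:20.25, S6:22.5 → nearest is S3
(-4, -1.5) — d² to each: S1:16.25, S2:48.5, S3:1, S4:42.25, S5:49.25, S6:53 → nearest is S3
(-2.5, -1.5) — d² to each: S1:17, S2:43.25, S3:3.25, S4:37, S5:50, S6:49.25 → nearest is S3
(-4.5, 3) — d² to each: S1:73.25, S2:13, S3:12.5, S4:11.25, S5:7.25, S6:12.5 → nearest is S5
1 of the 4 points has S5 as nearest.

1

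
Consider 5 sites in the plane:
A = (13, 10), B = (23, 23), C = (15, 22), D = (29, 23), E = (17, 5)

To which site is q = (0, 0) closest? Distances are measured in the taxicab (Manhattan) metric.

d(q,A) = |0−13| + |0−10| = 13 + 10 = 23
d(q,B) = |0−23| + |0−23| = 23 + 23 = 46
d(q,C) = |0−15| + |0−22| = 15 + 22 = 37
d(q,D) = |0−29| + |0−23| = 29 + 23 = 52
d(q,E) = |0−17| + |0−5| = 17 + 5 = 22
Minimum is at E.

E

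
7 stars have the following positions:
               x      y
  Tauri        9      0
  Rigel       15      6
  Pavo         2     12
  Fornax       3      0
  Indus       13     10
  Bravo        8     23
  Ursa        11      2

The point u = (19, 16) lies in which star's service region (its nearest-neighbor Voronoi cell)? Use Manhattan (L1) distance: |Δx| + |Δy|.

Indus

d(u, Tauri) = |19−9| + |16−0| = 10 + 16 = 26
d(u, Rigel) = |19−15| + |16−6| = 4 + 10 = 14
d(u, Pavo) = |19−2| + |16−12| = 17 + 4 = 21
d(u, Fornax) = |19−3| + |16−0| = 16 + 16 = 32
d(u, Indus) = |19−13| + |16−10| = 6 + 6 = 12
d(u, Bravo) = |19−8| + |16−23| = 11 + 7 = 18
d(u, Ursa) = |19−11| + |16−2| = 8 + 14 = 22
Indus is nearest.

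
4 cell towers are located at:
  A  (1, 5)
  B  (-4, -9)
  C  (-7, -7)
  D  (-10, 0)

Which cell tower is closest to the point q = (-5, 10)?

A

Since √ is increasing, it suffices to compare squared distances:
|qA|² = (-5−1)² + (10−5)² = 36 + 25 = 61
|qB|² = (-5−(-4))² + (10−(-9))² = 1 + 361 = 362
|qC|² = (-5−(-7))² + (10−(-7))² = 4 + 289 = 293
|qD|² = (-5−(-10))² + (10−0)² = 25 + 100 = 125
The smallest is to A, so q lies in the Voronoi region of A.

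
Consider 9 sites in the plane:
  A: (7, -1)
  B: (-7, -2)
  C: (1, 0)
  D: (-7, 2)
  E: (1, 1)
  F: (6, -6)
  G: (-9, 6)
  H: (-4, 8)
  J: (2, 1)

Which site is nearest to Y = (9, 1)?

Since √ is increasing, it suffices to compare squared distances:
|YA|² = 4 + 4 = 8
|YB|² = 256 + 9 = 265
|YC|² = 64 + 1 = 65
|YD|² = 256 + 1 = 257
|YE|² = 64 + 0 = 64
|YF|² = 9 + 49 = 58
|YG|² = 324 + 25 = 349
|YH|² = 169 + 49 = 218
|YJ|² = 49 + 0 = 49
Minimum is at A.

A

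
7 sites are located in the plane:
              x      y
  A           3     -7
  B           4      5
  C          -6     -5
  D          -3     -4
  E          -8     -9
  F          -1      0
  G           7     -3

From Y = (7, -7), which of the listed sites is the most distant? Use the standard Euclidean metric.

Squared Euclidean distances:
|YA|² = (7−3)² + (-7−(-7))² = 16 + 0 = 16
|YB|² = (7−4)² + (-7−5)² = 9 + 144 = 153
|YC|² = (7−(-6))² + (-7−(-5))² = 169 + 4 = 173
|YD|² = (7−(-3))² + (-7−(-4))² = 100 + 9 = 109
|YE|² = (7−(-8))² + (-7−(-9))² = 225 + 4 = 229
|YF|² = (7−(-1))² + (-7−0)² = 64 + 49 = 113
|YG|² = (7−7)² + (-7−(-3))² = 0 + 16 = 16
The largest is to E.

E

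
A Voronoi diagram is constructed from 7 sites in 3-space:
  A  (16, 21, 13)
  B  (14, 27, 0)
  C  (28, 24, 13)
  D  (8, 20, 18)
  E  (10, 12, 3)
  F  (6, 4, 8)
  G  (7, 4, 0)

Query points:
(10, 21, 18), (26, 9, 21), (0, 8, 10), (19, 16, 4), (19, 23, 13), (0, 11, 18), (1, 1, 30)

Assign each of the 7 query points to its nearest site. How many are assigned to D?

2

(10, 21, 18) — d² to each: A:61, B:376, C:358, D:5, E:306, F:405, G:622 → nearest is D
(26, 9, 21) — d² to each: A:308, B:909, C:293, D:454, E:589, F:594, G:827 → nearest is C
(0, 8, 10) — d² to each: A:434, B:657, C:1049, D:272, E:165, F:56, G:165 → nearest is F
(19, 16, 4) — d² to each: A:115, B:162, C:226, D:333, E:98, F:329, G:304 → nearest is E
(19, 23, 13) — d² to each: A:13, B:210, C:82, D:155, E:302, F:555, G:674 → nearest is A
(0, 11, 18) — d² to each: A:381, B:776, C:978, D:145, E:326, F:185, G:422 → nearest is D
(1, 1, 30) — d² to each: A:914, B:1745, C:1547, D:554, E:931, F:518, G:945 → nearest is F
2 of the 7 points have D as nearest.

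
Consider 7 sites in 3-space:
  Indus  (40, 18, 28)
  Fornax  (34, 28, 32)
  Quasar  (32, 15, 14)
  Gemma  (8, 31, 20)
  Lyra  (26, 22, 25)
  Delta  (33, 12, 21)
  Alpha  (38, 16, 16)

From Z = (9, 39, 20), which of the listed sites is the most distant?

Indus

Squared Euclidean distances:
d²(Z, Indus) = (9−40)² + (39−18)² + (20−28)² = 961 + 441 + 64 = 1466
d²(Z, Fornax) = (9−34)² + (39−28)² + (20−32)² = 625 + 121 + 144 = 890
d²(Z, Quasar) = (9−32)² + (39−15)² + (20−14)² = 529 + 576 + 36 = 1141
d²(Z, Gemma) = (9−8)² + (39−31)² + (20−20)² = 1 + 64 + 0 = 65
d²(Z, Lyra) = (9−26)² + (39−22)² + (20−25)² = 289 + 289 + 25 = 603
d²(Z, Delta) = (9−33)² + (39−12)² + (20−21)² = 576 + 729 + 1 = 1306
d²(Z, Alpha) = (9−38)² + (39−16)² + (20−16)² = 841 + 529 + 16 = 1386
The largest is to Indus.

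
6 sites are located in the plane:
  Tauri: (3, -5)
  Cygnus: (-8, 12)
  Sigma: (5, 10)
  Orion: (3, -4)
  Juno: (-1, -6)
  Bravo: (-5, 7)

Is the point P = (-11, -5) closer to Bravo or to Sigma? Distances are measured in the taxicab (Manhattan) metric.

Bravo

d(P, Bravo) = |-11−(-5)| + |-5−7| = 6 + 12 = 18
d(P, Sigma) = |-11−5| + |-5−10| = 16 + 15 = 31
18 < 31, so Bravo is closer.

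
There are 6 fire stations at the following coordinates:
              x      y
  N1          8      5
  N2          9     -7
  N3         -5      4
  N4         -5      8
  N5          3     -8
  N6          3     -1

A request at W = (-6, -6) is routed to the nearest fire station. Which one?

N5

Since √ is increasing, it suffices to compare squared distances:
|WN1|² = (-6−8)² + (-6−5)² = 196 + 121 = 317
|WN2|² = (-6−9)² + (-6−(-7))² = 225 + 1 = 226
|WN3|² = (-6−(-5))² + (-6−4)² = 1 + 100 = 101
|WN4|² = (-6−(-5))² + (-6−8)² = 1 + 196 = 197
|WN5|² = (-6−3)² + (-6−(-8))² = 81 + 4 = 85
|WN6|² = (-6−3)² + (-6−(-1))² = 81 + 25 = 106
Minimum is at N5.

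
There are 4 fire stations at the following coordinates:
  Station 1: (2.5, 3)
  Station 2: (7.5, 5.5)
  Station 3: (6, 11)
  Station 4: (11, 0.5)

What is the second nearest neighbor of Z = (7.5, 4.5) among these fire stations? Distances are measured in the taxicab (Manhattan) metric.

d(Z, Station 1) = |7.5−2.5| + |4.5−3| = 5 + 1.5 = 6.5
d(Z, Station 2) = |7.5−7.5| + |4.5−5.5| = 0 + 1 = 1
d(Z, Station 3) = |7.5−6| + |4.5−11| = 1.5 + 6.5 = 8
d(Z, Station 4) = |7.5−11| + |4.5−0.5| = 3.5 + 4 = 7.5
Sorted ascending: Station 2, Station 1, Station 4, … — the second-nearest is Station 1.

Station 1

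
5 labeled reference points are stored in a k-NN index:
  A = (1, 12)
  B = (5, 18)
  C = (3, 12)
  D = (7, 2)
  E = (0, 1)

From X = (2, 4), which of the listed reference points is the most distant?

B

Compare squared distances (the ordering matches that of the actual distances):
|XA|² = (2−1)² + (4−12)² = 1 + 64 = 65
|XB|² = (2−5)² + (4−18)² = 9 + 196 = 205
|XC|² = (2−3)² + (4−12)² = 1 + 64 = 65
|XD|² = (2−7)² + (4−2)² = 25 + 4 = 29
|XE|² = (2−0)² + (4−1)² = 4 + 9 = 13
The largest is to B.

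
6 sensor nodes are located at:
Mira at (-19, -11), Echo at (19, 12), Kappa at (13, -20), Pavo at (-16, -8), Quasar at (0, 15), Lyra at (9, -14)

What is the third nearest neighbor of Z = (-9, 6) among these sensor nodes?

Mira

Compare squared distances (the ordering matches that of the actual distances):
d²(Z, Mira) = (-9−(-19))² + (6−(-11))² = 100 + 289 = 389
d²(Z, Echo) = (-9−19)² + (6−12)² = 784 + 36 = 820
d²(Z, Kappa) = (-9−13)² + (6−(-20))² = 484 + 676 = 1160
d²(Z, Pavo) = (-9−(-16))² + (6−(-8))² = 49 + 196 = 245
d²(Z, Quasar) = (-9−0)² + (6−15)² = 81 + 81 = 162
d²(Z, Lyra) = (-9−9)² + (6−(-14))² = 324 + 400 = 724
Sorted ascending: Quasar, Pavo, Mira, Lyra, … — the third-nearest is Mira.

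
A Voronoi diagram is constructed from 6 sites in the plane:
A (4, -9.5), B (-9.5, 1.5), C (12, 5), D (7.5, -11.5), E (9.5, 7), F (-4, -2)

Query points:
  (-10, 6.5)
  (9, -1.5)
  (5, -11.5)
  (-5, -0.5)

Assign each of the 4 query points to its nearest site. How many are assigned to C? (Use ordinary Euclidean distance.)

1

(-10, 6.5) — d² to each: A:452, B:25.25, C:486.25, D:630.25, E:380.5, F:108.25 → nearest is B
(9, -1.5) — d² to each: A:89, B:351.25, C:51.25, D:102.25, E:72.5, F:169.25 → nearest is C
(5, -11.5) — d² to each: A:5, B:379.25, C:321.25, D:6.25, E:362.5, F:171.25 → nearest is A
(-5, -0.5) — d² to each: A:162, B:24.25, C:319.25, D:277.25, E:266.5, F:3.25 → nearest is F
1 of the 4 points has C as nearest.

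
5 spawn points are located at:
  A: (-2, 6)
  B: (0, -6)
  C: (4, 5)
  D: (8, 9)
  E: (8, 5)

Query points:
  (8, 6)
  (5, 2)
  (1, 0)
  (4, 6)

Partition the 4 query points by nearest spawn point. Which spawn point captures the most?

(8, 6) — d² to each: A:100, B:208, C:17, D:9, E:1 → nearest is E
(5, 2) — d² to each: A:65, B:89, C:10, D:58, E:18 → nearest is C
(1, 0) — d² to each: A:45, B:37, C:34, D:130, E:74 → nearest is C
(4, 6) — d² to each: A:36, B:160, C:1, D:25, E:17 → nearest is C
Tally — C:3, E:1. C captures the most (3).

C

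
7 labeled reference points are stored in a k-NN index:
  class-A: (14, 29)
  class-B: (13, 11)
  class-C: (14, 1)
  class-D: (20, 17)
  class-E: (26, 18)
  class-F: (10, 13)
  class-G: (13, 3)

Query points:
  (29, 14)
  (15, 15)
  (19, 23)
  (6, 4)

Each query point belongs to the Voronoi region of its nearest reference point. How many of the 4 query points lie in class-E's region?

1

(29, 14) — d² to each: class-A:450, class-B:265, class-C:394, class-D:90, class-E:25, class-F:362, class-G:377 → nearest is class-E
(15, 15) — d² to each: class-A:197, class-B:20, class-C:197, class-D:29, class-E:130, class-F:29, class-G:148 → nearest is class-B
(19, 23) — d² to each: class-A:61, class-B:180, class-C:509, class-D:37, class-E:74, class-F:181, class-G:436 → nearest is class-D
(6, 4) — d² to each: class-A:689, class-B:98, class-C:73, class-D:365, class-E:596, class-F:97, class-G:50 → nearest is class-G
1 of the 4 points has class-E as nearest.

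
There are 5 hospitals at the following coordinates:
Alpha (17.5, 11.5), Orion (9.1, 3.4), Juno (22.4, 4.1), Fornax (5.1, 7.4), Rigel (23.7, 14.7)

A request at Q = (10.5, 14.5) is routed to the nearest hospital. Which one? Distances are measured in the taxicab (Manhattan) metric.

d(Q, Alpha) = |10.5−17.5| + |14.5−11.5| = 7 + 3 = 10
d(Q, Orion) = |10.5−9.1| + |14.5−3.4| = 1.4 + 11.1 = 12.5
d(Q, Juno) = |10.5−22.4| + |14.5−4.1| = 11.9 + 10.4 = 22.3
d(Q, Fornax) = |10.5−5.1| + |14.5−7.4| = 5.4 + 7.1 = 12.5
d(Q, Rigel) = |10.5−23.7| + |14.5−14.7| = 13.2 + 0.2 = 13.4
Alpha is nearest.

Alpha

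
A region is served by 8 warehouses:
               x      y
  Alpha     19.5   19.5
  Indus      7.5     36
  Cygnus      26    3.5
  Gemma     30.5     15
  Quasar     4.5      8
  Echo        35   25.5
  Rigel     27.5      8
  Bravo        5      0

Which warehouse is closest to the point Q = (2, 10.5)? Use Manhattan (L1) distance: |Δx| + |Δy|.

d(Q, Alpha) = 17.5 + 9 = 26.5
d(Q, Indus) = 5.5 + 25.5 = 31
d(Q, Cygnus) = 24 + 7 = 31
d(Q, Gemma) = 28.5 + 4.5 = 33
d(Q, Quasar) = 2.5 + 2.5 = 5
d(Q, Echo) = 33 + 15 = 48
d(Q, Rigel) = 25.5 + 2.5 = 28
d(Q, Bravo) = 3 + 10.5 = 13.5
The smallest is to Quasar, so Q lies in the Voronoi region of Quasar.

Quasar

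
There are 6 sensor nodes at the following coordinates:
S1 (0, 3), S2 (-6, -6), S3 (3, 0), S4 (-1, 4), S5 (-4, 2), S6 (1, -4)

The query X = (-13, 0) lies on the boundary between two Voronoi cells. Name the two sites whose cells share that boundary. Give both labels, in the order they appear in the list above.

Squared distances from X to each site:
|XS1|² = 169 + 9 = 178
|XS2|² = 49 + 36 = 85
|XS3|² = 256 + 0 = 256
|XS4|² = 144 + 16 = 160
|XS5|² = 81 + 4 = 85
|XS6|² = 196 + 16 = 212
X is equidistant from S2 and S5 (both at squared distance 85), and every other site is strictly farther — so X lies on the S2–S5 Voronoi edge.

S2 and S5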